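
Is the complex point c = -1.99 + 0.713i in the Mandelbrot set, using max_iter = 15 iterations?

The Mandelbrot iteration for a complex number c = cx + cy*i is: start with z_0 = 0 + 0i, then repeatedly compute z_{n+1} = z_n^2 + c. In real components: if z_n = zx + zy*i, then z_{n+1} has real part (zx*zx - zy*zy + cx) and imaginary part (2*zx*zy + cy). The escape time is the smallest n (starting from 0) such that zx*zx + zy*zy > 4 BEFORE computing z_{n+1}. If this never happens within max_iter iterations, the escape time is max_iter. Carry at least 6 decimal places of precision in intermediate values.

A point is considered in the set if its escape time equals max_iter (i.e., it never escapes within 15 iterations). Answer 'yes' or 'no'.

z_0 = 0 + 0i, c = -1.9900 + 0.7130i
Iter 1: z = -1.9900 + 0.7130i, |z|^2 = 4.4685
Escaped at iteration 1

Answer: no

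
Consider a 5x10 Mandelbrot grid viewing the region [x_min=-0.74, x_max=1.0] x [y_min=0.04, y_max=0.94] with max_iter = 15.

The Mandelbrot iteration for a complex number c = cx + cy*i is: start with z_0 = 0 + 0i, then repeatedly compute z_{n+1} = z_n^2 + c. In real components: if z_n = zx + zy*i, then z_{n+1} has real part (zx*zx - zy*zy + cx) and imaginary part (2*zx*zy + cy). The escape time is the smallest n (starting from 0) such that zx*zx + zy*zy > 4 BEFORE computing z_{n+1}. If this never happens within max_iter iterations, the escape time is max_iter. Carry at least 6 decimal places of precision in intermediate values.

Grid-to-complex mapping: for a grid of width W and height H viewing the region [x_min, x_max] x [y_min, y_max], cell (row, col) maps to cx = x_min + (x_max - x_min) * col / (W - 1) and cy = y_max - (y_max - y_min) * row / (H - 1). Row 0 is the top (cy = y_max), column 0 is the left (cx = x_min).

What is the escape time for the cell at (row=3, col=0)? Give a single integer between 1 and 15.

z_0 = 0 + 0i, c = -0.7400 + 0.6400i
Iter 1: z = -0.7400 + 0.6400i, |z|^2 = 0.9572
Iter 2: z = -0.6020 + -0.3072i, |z|^2 = 0.4568
Iter 3: z = -0.4720 + 1.0099i, |z|^2 = 1.2426
Iter 4: z = -1.5371 + -0.3133i, |z|^2 = 2.4607
Iter 5: z = 1.5245 + 1.6030i, |z|^2 = 4.8936
Escaped at iteration 5

Answer: 5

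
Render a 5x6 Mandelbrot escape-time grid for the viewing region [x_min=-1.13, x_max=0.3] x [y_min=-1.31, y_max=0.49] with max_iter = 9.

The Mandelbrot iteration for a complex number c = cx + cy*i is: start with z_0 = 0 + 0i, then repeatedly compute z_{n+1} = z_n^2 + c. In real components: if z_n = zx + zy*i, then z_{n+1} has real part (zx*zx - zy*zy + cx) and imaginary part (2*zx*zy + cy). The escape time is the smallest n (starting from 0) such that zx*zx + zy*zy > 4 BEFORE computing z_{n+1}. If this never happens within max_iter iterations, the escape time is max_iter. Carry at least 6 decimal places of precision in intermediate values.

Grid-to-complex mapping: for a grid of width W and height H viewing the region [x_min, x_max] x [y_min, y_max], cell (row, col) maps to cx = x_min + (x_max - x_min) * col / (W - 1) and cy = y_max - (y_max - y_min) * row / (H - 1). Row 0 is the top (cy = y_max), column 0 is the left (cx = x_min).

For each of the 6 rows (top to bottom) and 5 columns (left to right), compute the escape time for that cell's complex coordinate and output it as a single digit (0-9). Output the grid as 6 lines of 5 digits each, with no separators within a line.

Answer: 56999
99999
99999
45999
33594
22322

Derivation:
(row=0, col=0): c = -1.1300 + 0.4900i → escape time 5
(row=0, col=1): c = -0.7725 + 0.4900i → escape time 6
(row=0, col=2): c = -0.4150 + 0.4900i → escape time 9
(row=0, col=3): c = -0.0575 + 0.4900i → escape time 9
(row=0, col=4): c = 0.3000 + 0.4900i → escape time 9
(row=1, col=0): c = -1.1300 + 0.1300i → escape time 9
(row=1, col=1): c = -0.7725 + 0.1300i → escape time 9
(row=1, col=2): c = -0.4150 + 0.1300i → escape time 9
(row=1, col=3): c = -0.0575 + 0.1300i → escape time 9
(row=1, col=4): c = 0.3000 + 0.1300i → escape time 9
(row=2, col=0): c = -1.1300 + -0.2300i → escape time 9
(row=2, col=1): c = -0.7725 + -0.2300i → escape time 9
(row=2, col=2): c = -0.4150 + -0.2300i → escape time 9
(row=2, col=3): c = -0.0575 + -0.2300i → escape time 9
(row=2, col=4): c = 0.3000 + -0.2300i → escape time 9
(row=3, col=0): c = -1.1300 + -0.5900i → escape time 4
(row=3, col=1): c = -0.7725 + -0.5900i → escape time 5
(row=3, col=2): c = -0.4150 + -0.5900i → escape time 9
(row=3, col=3): c = -0.0575 + -0.5900i → escape time 9
(row=3, col=4): c = 0.3000 + -0.5900i → escape time 9
(row=4, col=0): c = -1.1300 + -0.9500i → escape time 3
(row=4, col=1): c = -0.7725 + -0.9500i → escape time 3
(row=4, col=2): c = -0.4150 + -0.9500i → escape time 5
(row=4, col=3): c = -0.0575 + -0.9500i → escape time 9
(row=4, col=4): c = 0.3000 + -0.9500i → escape time 4
(row=5, col=0): c = -1.1300 + -1.3100i → escape time 2
(row=5, col=1): c = -0.7725 + -1.3100i → escape time 2
(row=5, col=2): c = -0.4150 + -1.3100i → escape time 3
(row=5, col=3): c = -0.0575 + -1.3100i → escape time 2
(row=5, col=4): c = 0.3000 + -1.3100i → escape time 2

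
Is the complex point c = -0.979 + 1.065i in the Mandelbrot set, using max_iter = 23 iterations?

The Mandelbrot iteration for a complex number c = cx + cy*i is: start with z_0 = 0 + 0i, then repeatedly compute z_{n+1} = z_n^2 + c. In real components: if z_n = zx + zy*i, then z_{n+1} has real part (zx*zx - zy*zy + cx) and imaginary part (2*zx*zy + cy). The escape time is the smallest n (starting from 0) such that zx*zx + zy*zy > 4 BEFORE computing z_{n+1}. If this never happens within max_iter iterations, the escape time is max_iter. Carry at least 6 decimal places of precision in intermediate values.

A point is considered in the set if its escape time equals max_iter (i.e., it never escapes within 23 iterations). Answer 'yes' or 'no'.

z_0 = 0 + 0i, c = -0.9790 + 1.0650i
Iter 1: z = -0.9790 + 1.0650i, |z|^2 = 2.0927
Iter 2: z = -1.1548 + -1.0203i, |z|^2 = 2.3745
Iter 3: z = -0.6864 + 3.4214i, |z|^2 = 12.1770
Escaped at iteration 3

Answer: no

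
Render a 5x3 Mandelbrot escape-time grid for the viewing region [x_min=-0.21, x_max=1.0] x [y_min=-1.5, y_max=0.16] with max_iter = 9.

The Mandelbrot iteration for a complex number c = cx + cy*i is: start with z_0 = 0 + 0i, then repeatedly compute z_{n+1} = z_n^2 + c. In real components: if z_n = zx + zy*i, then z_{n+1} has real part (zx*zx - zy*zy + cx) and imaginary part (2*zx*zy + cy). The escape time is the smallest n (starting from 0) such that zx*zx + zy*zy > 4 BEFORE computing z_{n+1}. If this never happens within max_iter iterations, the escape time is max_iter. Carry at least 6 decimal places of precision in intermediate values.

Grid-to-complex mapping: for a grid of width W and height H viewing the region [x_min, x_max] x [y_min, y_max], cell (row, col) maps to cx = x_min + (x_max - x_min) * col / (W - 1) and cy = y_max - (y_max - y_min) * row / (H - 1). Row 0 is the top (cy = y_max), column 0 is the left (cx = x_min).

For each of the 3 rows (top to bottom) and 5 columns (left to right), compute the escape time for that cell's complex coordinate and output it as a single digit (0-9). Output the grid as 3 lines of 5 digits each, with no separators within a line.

(row=0, col=0): c = -0.2100 + 0.1600i → escape time 9
(row=0, col=1): c = 0.0925 + 0.1600i → escape time 9
(row=0, col=2): c = 0.3950 + 0.1600i → escape time 9
(row=0, col=3): c = 0.6975 + 0.1600i → escape time 3
(row=0, col=4): c = 1.0000 + 0.1600i → escape time 2
(row=1, col=0): c = -0.2100 + -0.6700i → escape time 9
(row=1, col=1): c = 0.0925 + -0.6700i → escape time 9
(row=1, col=2): c = 0.3950 + -0.6700i → escape time 7
(row=1, col=3): c = 0.6975 + -0.6700i → escape time 3
(row=1, col=4): c = 1.0000 + -0.6700i → escape time 2
(row=2, col=0): c = -0.2100 + -1.5000i → escape time 2
(row=2, col=1): c = 0.0925 + -1.5000i → escape time 2
(row=2, col=2): c = 0.3950 + -1.5000i → escape time 2
(row=2, col=3): c = 0.6975 + -1.5000i → escape time 2
(row=2, col=4): c = 1.0000 + -1.5000i → escape time 2

Answer: 99932
99732
22222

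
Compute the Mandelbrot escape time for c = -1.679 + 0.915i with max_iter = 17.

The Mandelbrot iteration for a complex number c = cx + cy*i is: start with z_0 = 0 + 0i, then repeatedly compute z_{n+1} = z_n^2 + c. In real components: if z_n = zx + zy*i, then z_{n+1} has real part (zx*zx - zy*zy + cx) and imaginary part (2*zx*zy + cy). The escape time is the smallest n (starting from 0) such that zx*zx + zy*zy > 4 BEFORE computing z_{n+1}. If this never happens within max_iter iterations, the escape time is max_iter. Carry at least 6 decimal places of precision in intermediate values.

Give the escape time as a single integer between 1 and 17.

Answer: 2

Derivation:
z_0 = 0 + 0i, c = -1.6790 + 0.9150i
Iter 1: z = -1.6790 + 0.9150i, |z|^2 = 3.6563
Iter 2: z = 0.3028 + -2.1576i, |z|^2 = 4.7468
Escaped at iteration 2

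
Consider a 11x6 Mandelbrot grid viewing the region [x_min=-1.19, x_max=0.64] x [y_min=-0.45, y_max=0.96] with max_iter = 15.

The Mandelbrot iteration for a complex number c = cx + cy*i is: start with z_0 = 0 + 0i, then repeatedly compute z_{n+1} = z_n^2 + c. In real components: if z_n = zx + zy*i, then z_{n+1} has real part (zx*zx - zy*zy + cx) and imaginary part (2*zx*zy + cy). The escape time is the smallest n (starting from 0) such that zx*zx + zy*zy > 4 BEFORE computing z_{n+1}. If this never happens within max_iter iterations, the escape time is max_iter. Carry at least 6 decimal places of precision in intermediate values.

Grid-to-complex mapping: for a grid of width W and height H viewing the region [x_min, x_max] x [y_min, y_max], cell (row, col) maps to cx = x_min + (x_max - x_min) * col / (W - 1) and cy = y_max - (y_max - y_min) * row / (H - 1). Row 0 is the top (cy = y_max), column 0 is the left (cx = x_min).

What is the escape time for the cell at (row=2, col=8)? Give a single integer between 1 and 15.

z_0 = 0 + 0i, c = 0.2740 + 0.3960i
Iter 1: z = 0.2740 + 0.3960i, |z|^2 = 0.2319
Iter 2: z = 0.1923 + 0.6130i, |z|^2 = 0.4127
Iter 3: z = -0.0648 + 0.6317i, |z|^2 = 0.4033
Iter 4: z = -0.1209 + 0.3141i, |z|^2 = 0.1133
Iter 5: z = 0.1899 + 0.3201i, |z|^2 = 0.1385
Iter 6: z = 0.2076 + 0.5176i, |z|^2 = 0.3110
Iter 7: z = 0.0492 + 0.6109i, |z|^2 = 0.3757
Iter 8: z = -0.0968 + 0.4561i, |z|^2 = 0.2174
Iter 9: z = 0.0753 + 0.3077i, |z|^2 = 0.1003
Iter 10: z = 0.1850 + 0.4423i, |z|^2 = 0.2299
Iter 11: z = 0.1126 + 0.5597i, |z|^2 = 0.3259
Iter 12: z = -0.0266 + 0.5220i, |z|^2 = 0.2732
Iter 13: z = 0.0022 + 0.3683i, |z|^2 = 0.1356
Iter 14: z = 0.1384 + 0.3976i, |z|^2 = 0.1773

Answer: 15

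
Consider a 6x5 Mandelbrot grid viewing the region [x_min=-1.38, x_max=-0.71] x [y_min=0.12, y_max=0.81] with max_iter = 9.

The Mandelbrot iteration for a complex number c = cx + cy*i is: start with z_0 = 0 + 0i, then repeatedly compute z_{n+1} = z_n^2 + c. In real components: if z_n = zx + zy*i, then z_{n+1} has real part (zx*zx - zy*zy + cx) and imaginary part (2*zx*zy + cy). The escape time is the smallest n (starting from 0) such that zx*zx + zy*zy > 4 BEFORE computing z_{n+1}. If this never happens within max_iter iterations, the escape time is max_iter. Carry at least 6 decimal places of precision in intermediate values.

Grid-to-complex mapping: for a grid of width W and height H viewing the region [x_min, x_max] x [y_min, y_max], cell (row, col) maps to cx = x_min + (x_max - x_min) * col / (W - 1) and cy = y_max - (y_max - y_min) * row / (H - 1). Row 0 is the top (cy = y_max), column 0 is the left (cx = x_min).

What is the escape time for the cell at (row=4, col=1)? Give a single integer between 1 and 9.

Answer: 9

Derivation:
z_0 = 0 + 0i, c = -1.2460 + 0.1200i
Iter 1: z = -1.2460 + 0.1200i, |z|^2 = 1.5669
Iter 2: z = 0.2921 + -0.1790i, |z|^2 = 0.1174
Iter 3: z = -1.1927 + 0.0154i, |z|^2 = 1.4228
Iter 4: z = 0.1764 + 0.0833i, |z|^2 = 0.0380
Iter 5: z = -1.2218 + 0.1494i, |z|^2 = 1.5152
Iter 6: z = 0.2246 + -0.2450i, |z|^2 = 0.1105
Iter 7: z = -1.2556 + 0.0100i, |z|^2 = 1.5766
Iter 8: z = 0.3304 + 0.0950i, |z|^2 = 0.1182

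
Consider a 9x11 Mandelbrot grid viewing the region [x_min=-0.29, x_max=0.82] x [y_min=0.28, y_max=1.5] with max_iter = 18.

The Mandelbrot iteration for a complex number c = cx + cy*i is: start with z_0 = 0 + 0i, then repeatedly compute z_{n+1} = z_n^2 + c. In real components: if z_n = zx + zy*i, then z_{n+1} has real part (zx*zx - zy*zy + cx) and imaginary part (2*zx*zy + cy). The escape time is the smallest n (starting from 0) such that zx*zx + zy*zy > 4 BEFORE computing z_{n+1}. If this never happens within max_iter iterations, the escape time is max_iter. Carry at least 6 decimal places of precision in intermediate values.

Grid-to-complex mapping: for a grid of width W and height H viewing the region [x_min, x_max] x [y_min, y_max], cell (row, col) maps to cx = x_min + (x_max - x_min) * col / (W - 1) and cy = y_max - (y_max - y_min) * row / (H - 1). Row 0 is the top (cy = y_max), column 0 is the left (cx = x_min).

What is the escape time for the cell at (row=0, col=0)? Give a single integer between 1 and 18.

Answer: 2

Derivation:
z_0 = 0 + 0i, c = -0.2900 + 1.5000i
Iter 1: z = -0.2900 + 1.5000i, |z|^2 = 2.3341
Iter 2: z = -2.4559 + 0.6300i, |z|^2 = 6.4283
Escaped at iteration 2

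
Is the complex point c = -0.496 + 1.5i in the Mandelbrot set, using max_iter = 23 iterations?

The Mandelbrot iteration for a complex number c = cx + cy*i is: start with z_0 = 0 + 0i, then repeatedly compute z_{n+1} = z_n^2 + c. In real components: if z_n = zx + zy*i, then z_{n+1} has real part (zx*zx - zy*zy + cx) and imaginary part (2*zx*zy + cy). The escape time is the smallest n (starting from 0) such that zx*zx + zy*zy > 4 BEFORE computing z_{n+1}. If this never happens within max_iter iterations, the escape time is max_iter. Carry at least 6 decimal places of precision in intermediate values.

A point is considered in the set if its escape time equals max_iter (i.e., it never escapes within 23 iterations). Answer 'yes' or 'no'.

z_0 = 0 + 0i, c = -0.4960 + 1.5000i
Iter 1: z = -0.4960 + 1.5000i, |z|^2 = 2.4960
Iter 2: z = -2.5000 + 0.0120i, |z|^2 = 6.2501
Escaped at iteration 2

Answer: no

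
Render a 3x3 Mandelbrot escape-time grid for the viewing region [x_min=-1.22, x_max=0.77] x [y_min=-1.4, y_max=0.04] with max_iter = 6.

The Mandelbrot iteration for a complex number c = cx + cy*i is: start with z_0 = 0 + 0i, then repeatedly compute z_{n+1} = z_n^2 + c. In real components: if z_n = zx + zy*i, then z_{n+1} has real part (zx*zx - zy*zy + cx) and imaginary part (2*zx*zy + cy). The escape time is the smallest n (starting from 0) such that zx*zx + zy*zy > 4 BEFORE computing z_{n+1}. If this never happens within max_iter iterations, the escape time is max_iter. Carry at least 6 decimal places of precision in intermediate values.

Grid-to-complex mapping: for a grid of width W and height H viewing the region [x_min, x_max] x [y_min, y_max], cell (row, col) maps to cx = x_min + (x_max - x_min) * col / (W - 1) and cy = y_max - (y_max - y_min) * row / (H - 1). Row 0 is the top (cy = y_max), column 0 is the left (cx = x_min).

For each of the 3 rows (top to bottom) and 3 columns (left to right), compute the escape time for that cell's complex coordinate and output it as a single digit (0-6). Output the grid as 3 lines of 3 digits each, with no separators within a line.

(row=0, col=0): c = -1.2200 + 0.0400i → escape time 6
(row=0, col=1): c = -0.2250 + 0.0400i → escape time 6
(row=0, col=2): c = 0.7700 + 0.0400i → escape time 3
(row=1, col=0): c = -1.2200 + -0.6800i → escape time 3
(row=1, col=1): c = -0.2250 + -0.6800i → escape time 6
(row=1, col=2): c = 0.7700 + -0.6800i → escape time 3
(row=2, col=0): c = -1.2200 + -1.4000i → escape time 2
(row=2, col=1): c = -0.2250 + -1.4000i → escape time 2
(row=2, col=2): c = 0.7700 + -1.4000i → escape time 2

Answer: 663
363
222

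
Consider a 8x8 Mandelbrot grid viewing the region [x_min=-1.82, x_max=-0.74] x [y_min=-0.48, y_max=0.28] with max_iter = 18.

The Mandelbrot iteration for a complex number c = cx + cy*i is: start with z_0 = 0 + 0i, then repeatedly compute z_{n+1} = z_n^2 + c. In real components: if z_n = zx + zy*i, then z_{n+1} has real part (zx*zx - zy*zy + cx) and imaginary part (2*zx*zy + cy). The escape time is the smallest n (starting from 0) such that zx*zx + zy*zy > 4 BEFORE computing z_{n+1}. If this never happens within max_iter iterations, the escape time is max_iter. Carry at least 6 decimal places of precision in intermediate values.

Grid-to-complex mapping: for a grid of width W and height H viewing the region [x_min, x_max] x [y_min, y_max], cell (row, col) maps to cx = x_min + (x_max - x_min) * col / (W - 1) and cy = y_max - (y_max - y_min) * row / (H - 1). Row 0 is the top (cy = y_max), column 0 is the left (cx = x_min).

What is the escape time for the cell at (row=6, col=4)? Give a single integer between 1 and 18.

z_0 = 0 + 0i, c = -1.2029 + -0.3714i
Iter 1: z = -1.2029 + -0.3714i, |z|^2 = 1.5848
Iter 2: z = 0.1060 + 0.5221i, |z|^2 = 0.2839
Iter 3: z = -1.4642 + -0.2607i, |z|^2 = 2.2119
Iter 4: z = 0.8731 + 0.3920i, |z|^2 = 0.9160
Iter 5: z = -0.5941 + 0.3131i, |z|^2 = 0.4510
Iter 6: z = -0.9479 + -0.7435i, |z|^2 = 1.4512
Iter 7: z = -0.8571 + 1.0380i, |z|^2 = 1.8120
Iter 8: z = -1.5455 + -2.1507i, |z|^2 = 7.0144
Escaped at iteration 8

Answer: 8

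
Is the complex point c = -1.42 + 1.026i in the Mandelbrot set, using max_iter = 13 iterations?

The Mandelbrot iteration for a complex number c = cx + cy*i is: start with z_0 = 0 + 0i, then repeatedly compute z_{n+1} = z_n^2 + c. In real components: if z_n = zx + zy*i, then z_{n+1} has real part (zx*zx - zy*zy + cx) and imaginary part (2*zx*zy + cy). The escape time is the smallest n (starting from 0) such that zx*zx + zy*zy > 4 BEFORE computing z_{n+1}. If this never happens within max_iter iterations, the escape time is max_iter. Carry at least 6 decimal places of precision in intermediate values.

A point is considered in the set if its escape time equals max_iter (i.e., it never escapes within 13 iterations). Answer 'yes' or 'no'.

z_0 = 0 + 0i, c = -1.4200 + 1.0260i
Iter 1: z = -1.4200 + 1.0260i, |z|^2 = 3.0691
Iter 2: z = -0.4563 + -1.8878i, |z|^2 = 3.7721
Iter 3: z = -4.7758 + 2.7488i, |z|^2 = 30.3634
Escaped at iteration 3

Answer: no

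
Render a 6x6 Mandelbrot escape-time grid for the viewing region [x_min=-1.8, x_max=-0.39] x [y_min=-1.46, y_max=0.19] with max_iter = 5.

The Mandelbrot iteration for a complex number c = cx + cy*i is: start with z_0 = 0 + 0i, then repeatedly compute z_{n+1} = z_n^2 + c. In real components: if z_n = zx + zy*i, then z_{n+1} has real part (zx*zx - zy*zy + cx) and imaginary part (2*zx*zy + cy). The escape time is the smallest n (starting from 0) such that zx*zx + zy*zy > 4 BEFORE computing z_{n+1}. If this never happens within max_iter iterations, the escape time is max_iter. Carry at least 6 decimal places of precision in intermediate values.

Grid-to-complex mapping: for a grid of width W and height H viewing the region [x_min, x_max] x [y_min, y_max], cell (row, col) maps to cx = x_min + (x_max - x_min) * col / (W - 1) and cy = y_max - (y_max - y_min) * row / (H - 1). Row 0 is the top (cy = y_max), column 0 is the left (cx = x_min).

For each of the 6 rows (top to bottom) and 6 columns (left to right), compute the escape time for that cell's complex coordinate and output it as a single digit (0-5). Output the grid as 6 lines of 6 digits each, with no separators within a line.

(row=0, col=0): c = -1.8000 + 0.1900i → escape time 4
(row=0, col=1): c = -1.5180 + 0.1900i → escape time 5
(row=0, col=2): c = -1.2360 + 0.1900i → escape time 5
(row=0, col=3): c = -0.9540 + 0.1900i → escape time 5
(row=0, col=4): c = -0.6720 + 0.1900i → escape time 5
(row=0, col=5): c = -0.3900 + 0.1900i → escape time 5
(row=1, col=0): c = -1.8000 + -0.1400i → escape time 4
(row=1, col=1): c = -1.5180 + -0.1400i → escape time 5
(row=1, col=2): c = -1.2360 + -0.1400i → escape time 5
(row=1, col=3): c = -0.9540 + -0.1400i → escape time 5
(row=1, col=4): c = -0.6720 + -0.1400i → escape time 5
(row=1, col=5): c = -0.3900 + -0.1400i → escape time 5
(row=2, col=0): c = -1.8000 + -0.4700i → escape time 3
(row=2, col=1): c = -1.5180 + -0.4700i → escape time 3
(row=2, col=2): c = -1.2360 + -0.4700i → escape time 5
(row=2, col=3): c = -0.9540 + -0.4700i → escape time 5
(row=2, col=4): c = -0.6720 + -0.4700i → escape time 5
(row=2, col=5): c = -0.3900 + -0.4700i → escape time 5
(row=3, col=0): c = -1.8000 + -0.8000i → escape time 2
(row=3, col=1): c = -1.5180 + -0.8000i → escape time 3
(row=3, col=2): c = -1.2360 + -0.8000i → escape time 3
(row=3, col=3): c = -0.9540 + -0.8000i → escape time 3
(row=3, col=4): c = -0.6720 + -0.8000i → escape time 4
(row=3, col=5): c = -0.3900 + -0.8000i → escape time 5
(row=4, col=0): c = -1.8000 + -1.1300i → escape time 1
(row=4, col=1): c = -1.5180 + -1.1300i → escape time 2
(row=4, col=2): c = -1.2360 + -1.1300i → escape time 3
(row=4, col=3): c = -0.9540 + -1.1300i → escape time 3
(row=4, col=4): c = -0.6720 + -1.1300i → escape time 3
(row=4, col=5): c = -0.3900 + -1.1300i → escape time 4
(row=5, col=0): c = -1.8000 + -1.4600i → escape time 1
(row=5, col=1): c = -1.5180 + -1.4600i → escape time 1
(row=5, col=2): c = -1.2360 + -1.4600i → escape time 2
(row=5, col=3): c = -0.9540 + -1.4600i → escape time 2
(row=5, col=4): c = -0.6720 + -1.4600i → escape time 2
(row=5, col=5): c = -0.3900 + -1.4600i → escape time 2

Answer: 455555
455555
335555
233345
123334
112222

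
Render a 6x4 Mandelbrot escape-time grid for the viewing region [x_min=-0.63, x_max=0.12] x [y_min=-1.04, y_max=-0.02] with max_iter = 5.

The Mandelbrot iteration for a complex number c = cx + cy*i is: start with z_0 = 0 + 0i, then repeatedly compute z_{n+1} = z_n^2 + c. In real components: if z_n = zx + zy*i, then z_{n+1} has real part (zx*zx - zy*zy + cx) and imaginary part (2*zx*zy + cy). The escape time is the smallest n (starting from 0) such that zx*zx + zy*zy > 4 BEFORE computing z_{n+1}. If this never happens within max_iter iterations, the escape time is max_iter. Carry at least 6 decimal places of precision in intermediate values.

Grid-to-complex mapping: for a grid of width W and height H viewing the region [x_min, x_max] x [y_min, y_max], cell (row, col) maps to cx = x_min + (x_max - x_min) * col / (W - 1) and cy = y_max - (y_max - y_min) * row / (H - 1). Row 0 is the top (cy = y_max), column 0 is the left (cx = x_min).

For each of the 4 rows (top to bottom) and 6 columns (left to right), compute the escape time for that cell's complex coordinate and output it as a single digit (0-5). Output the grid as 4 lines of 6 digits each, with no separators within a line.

Answer: 555555
555555
555555
345554

Derivation:
(row=0, col=0): c = -0.6300 + -0.0200i → escape time 5
(row=0, col=1): c = -0.4800 + -0.0200i → escape time 5
(row=0, col=2): c = -0.3300 + -0.0200i → escape time 5
(row=0, col=3): c = -0.1800 + -0.0200i → escape time 5
(row=0, col=4): c = -0.0300 + -0.0200i → escape time 5
(row=0, col=5): c = 0.1200 + -0.0200i → escape time 5
(row=1, col=0): c = -0.6300 + -0.3600i → escape time 5
(row=1, col=1): c = -0.4800 + -0.3600i → escape time 5
(row=1, col=2): c = -0.3300 + -0.3600i → escape time 5
(row=1, col=3): c = -0.1800 + -0.3600i → escape time 5
(row=1, col=4): c = -0.0300 + -0.3600i → escape time 5
(row=1, col=5): c = 0.1200 + -0.3600i → escape time 5
(row=2, col=0): c = -0.6300 + -0.7000i → escape time 5
(row=2, col=1): c = -0.4800 + -0.7000i → escape time 5
(row=2, col=2): c = -0.3300 + -0.7000i → escape time 5
(row=2, col=3): c = -0.1800 + -0.7000i → escape time 5
(row=2, col=4): c = -0.0300 + -0.7000i → escape time 5
(row=2, col=5): c = 0.1200 + -0.7000i → escape time 5
(row=3, col=0): c = -0.6300 + -1.0400i → escape time 3
(row=3, col=1): c = -0.4800 + -1.0400i → escape time 4
(row=3, col=2): c = -0.3300 + -1.0400i → escape time 5
(row=3, col=3): c = -0.1800 + -1.0400i → escape time 5
(row=3, col=4): c = -0.0300 + -1.0400i → escape time 5
(row=3, col=5): c = 0.1200 + -1.0400i → escape time 4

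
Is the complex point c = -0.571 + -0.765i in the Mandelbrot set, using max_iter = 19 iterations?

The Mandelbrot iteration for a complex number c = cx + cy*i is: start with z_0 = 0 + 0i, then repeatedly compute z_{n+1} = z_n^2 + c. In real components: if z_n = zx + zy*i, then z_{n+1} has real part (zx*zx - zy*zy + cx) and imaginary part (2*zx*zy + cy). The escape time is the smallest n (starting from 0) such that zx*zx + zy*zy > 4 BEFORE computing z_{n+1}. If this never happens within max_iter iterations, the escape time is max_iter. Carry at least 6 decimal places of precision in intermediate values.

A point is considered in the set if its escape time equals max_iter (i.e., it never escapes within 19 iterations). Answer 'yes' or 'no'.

z_0 = 0 + 0i, c = -0.5710 + -0.7650i
Iter 1: z = -0.5710 + -0.7650i, |z|^2 = 0.9113
Iter 2: z = -0.8302 + 0.1086i, |z|^2 = 0.7010
Iter 3: z = 0.1064 + -0.9454i, |z|^2 = 0.9050
Iter 4: z = -1.4534 + -0.9662i, |z|^2 = 3.0459
Iter 5: z = 0.6078 + 2.0435i, |z|^2 = 4.5453
Escaped at iteration 5

Answer: no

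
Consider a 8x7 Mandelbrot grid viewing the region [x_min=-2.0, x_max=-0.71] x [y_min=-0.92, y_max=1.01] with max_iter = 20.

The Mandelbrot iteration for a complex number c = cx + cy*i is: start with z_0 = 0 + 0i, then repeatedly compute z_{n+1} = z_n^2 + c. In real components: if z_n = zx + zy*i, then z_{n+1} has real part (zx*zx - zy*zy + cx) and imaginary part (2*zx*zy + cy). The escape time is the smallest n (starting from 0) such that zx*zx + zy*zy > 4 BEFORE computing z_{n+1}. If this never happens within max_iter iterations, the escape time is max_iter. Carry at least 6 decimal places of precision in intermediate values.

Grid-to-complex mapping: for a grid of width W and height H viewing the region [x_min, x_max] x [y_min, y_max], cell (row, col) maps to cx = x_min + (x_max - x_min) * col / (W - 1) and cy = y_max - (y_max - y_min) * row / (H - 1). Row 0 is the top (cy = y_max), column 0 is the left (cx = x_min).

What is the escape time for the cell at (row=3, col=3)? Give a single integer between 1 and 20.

Answer: 10

Derivation:
z_0 = 0 + 0i, c = -1.4471 + 0.0450i
Iter 1: z = -1.4471 + 0.0450i, |z|^2 = 2.0962
Iter 2: z = 0.6451 + -0.0852i, |z|^2 = 0.4234
Iter 3: z = -1.0383 + -0.0650i, |z|^2 = 1.0823
Iter 4: z = -0.3733 + 0.1799i, |z|^2 = 0.1717
Iter 5: z = -1.3402 + -0.0893i, |z|^2 = 1.8041
Iter 6: z = 0.3410 + 0.2844i, |z|^2 = 0.1972
Iter 7: z = -1.4118 + 0.2390i, |z|^2 = 2.0502
Iter 8: z = 0.4888 + -0.6297i, |z|^2 = 0.6355
Iter 9: z = -1.6047 + -0.5706i, |z|^2 = 2.9007
Iter 10: z = 0.8023 + 1.8764i, |z|^2 = 4.1646
Escaped at iteration 10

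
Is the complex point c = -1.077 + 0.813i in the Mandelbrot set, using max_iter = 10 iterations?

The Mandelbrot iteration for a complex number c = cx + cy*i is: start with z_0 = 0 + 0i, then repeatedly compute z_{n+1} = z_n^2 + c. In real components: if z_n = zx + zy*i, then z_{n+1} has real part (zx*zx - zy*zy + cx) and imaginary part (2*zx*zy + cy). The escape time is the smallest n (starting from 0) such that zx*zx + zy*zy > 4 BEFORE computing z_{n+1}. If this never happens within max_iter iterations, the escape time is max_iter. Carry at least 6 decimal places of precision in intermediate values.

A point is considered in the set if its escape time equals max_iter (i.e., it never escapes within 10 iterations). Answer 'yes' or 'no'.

z_0 = 0 + 0i, c = -1.0770 + 0.8130i
Iter 1: z = -1.0770 + 0.8130i, |z|^2 = 1.8209
Iter 2: z = -0.5780 + -0.9382i, |z|^2 = 1.2144
Iter 3: z = -1.6231 + 1.8976i, |z|^2 = 6.2355
Escaped at iteration 3

Answer: no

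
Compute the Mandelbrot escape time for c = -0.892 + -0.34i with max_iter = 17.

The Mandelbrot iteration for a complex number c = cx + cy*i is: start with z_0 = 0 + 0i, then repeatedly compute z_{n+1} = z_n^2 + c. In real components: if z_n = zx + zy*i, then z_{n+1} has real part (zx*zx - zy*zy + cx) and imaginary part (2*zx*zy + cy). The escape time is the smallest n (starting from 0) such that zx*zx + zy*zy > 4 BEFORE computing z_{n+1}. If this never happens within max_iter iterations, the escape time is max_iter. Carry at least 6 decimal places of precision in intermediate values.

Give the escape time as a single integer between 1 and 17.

Answer: 8

Derivation:
z_0 = 0 + 0i, c = -0.8920 + -0.3400i
Iter 1: z = -0.8920 + -0.3400i, |z|^2 = 0.9113
Iter 2: z = -0.2119 + 0.2666i, |z|^2 = 0.1160
Iter 3: z = -0.9181 + -0.4530i, |z|^2 = 1.0482
Iter 4: z = -0.2542 + 0.4918i, |z|^2 = 0.3065
Iter 5: z = -1.0692 + -0.5901i, |z|^2 = 1.4915
Iter 6: z = -0.0969 + 0.9218i, |z|^2 = 0.8592
Iter 7: z = -1.7324 + -0.5186i, |z|^2 = 3.2701
Iter 8: z = 1.8402 + 1.4569i, |z|^2 = 5.5089
Escaped at iteration 8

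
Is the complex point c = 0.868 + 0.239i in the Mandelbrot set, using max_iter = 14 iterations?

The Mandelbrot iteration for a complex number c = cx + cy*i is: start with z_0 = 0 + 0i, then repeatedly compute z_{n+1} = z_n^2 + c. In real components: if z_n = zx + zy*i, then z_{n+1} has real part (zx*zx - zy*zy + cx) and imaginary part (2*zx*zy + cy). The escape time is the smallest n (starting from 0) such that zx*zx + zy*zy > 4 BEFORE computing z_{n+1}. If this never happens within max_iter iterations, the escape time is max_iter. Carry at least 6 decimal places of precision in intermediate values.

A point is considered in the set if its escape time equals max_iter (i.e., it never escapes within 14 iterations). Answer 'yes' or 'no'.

z_0 = 0 + 0i, c = 0.8680 + 0.2390i
Iter 1: z = 0.8680 + 0.2390i, |z|^2 = 0.8105
Iter 2: z = 1.5643 + 0.6539i, |z|^2 = 2.8746
Iter 3: z = 2.8875 + 2.2848i, |z|^2 = 13.5577
Escaped at iteration 3

Answer: no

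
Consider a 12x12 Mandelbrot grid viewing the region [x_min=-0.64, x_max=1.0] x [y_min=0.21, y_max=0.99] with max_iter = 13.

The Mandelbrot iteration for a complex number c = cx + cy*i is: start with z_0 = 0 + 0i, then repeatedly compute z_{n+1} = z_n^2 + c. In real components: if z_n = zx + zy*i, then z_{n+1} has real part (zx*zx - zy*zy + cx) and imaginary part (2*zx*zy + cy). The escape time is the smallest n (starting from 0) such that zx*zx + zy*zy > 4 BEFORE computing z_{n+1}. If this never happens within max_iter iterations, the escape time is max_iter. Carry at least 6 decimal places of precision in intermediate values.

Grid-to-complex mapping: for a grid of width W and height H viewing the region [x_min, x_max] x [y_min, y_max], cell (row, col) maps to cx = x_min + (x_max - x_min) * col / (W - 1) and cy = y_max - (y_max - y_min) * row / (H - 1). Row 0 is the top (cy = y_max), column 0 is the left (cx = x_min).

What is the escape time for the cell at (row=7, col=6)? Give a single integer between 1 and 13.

z_0 = 0 + 0i, c = 0.2545 + 0.4936i
Iter 1: z = 0.2545 + 0.4936i, |z|^2 = 0.3085
Iter 2: z = 0.0757 + 0.7449i, |z|^2 = 0.5607
Iter 3: z = -0.2947 + 0.6064i, |z|^2 = 0.4545
Iter 4: z = -0.0263 + 0.1363i, |z|^2 = 0.0193
Iter 5: z = 0.2367 + 0.4865i, |z|^2 = 0.2927
Iter 6: z = 0.0739 + 0.7239i, |z|^2 = 0.5295
Iter 7: z = -0.2640 + 0.6006i, |z|^2 = 0.4305
Iter 8: z = -0.0365 + 0.1765i, |z|^2 = 0.0325
Iter 9: z = 0.2247 + 0.4807i, |z|^2 = 0.2816
Iter 10: z = 0.0739 + 0.7097i, |z|^2 = 0.5092
Iter 11: z = -0.2437 + 0.5986i, |z|^2 = 0.4177
Iter 12: z = -0.0444 + 0.2019i, |z|^2 = 0.0427

Answer: 13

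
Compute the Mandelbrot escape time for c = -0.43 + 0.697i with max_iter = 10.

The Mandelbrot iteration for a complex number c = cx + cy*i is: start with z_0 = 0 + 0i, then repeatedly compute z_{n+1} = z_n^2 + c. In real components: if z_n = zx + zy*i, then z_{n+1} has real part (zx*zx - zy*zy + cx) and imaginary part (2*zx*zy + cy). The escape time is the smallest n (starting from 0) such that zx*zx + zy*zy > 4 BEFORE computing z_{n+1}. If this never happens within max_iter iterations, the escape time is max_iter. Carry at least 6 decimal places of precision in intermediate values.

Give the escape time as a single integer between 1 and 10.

Answer: 8

Derivation:
z_0 = 0 + 0i, c = -0.4300 + 0.6970i
Iter 1: z = -0.4300 + 0.6970i, |z|^2 = 0.6707
Iter 2: z = -0.7309 + 0.0976i, |z|^2 = 0.5437
Iter 3: z = 0.0947 + 0.5544i, |z|^2 = 0.3163
Iter 4: z = -0.7283 + 0.8020i, |z|^2 = 1.1737
Iter 5: z = -0.5427 + -0.4713i, |z|^2 = 0.5166
Iter 6: z = -0.3575 + 1.2085i, |z|^2 = 1.5884
Iter 7: z = -1.7627 + -0.1672i, |z|^2 = 3.1351
Iter 8: z = 2.6492 + 1.2864i, |z|^2 = 8.6732
Escaped at iteration 8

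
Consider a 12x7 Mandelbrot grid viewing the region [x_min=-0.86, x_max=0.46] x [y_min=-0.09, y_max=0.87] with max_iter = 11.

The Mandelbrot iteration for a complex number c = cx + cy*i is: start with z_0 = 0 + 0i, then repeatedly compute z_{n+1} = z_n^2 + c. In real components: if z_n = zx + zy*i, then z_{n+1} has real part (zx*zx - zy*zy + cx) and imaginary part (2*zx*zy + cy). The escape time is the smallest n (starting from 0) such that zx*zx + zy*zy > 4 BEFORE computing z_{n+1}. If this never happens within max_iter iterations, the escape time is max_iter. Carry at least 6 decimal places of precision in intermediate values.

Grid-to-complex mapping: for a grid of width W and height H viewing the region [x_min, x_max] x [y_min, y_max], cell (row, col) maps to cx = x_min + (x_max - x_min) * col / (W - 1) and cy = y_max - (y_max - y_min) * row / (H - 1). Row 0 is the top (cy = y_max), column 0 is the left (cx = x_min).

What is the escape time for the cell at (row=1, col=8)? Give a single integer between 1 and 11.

z_0 = 0 + 0i, c = 0.1000 + 0.7100i
Iter 1: z = 0.1000 + 0.7100i, |z|^2 = 0.5141
Iter 2: z = -0.3941 + 0.8520i, |z|^2 = 0.8812
Iter 3: z = -0.4706 + 0.0385i, |z|^2 = 0.2229
Iter 4: z = 0.3200 + 0.6738i, |z|^2 = 0.5564
Iter 5: z = -0.2516 + 1.1412i, |z|^2 = 1.3657
Iter 6: z = -1.1390 + 0.1357i, |z|^2 = 1.3158
Iter 7: z = 1.3790 + 0.4009i, |z|^2 = 2.0623
Iter 8: z = 1.8408 + 1.8158i, |z|^2 = 6.6857
Escaped at iteration 8

Answer: 8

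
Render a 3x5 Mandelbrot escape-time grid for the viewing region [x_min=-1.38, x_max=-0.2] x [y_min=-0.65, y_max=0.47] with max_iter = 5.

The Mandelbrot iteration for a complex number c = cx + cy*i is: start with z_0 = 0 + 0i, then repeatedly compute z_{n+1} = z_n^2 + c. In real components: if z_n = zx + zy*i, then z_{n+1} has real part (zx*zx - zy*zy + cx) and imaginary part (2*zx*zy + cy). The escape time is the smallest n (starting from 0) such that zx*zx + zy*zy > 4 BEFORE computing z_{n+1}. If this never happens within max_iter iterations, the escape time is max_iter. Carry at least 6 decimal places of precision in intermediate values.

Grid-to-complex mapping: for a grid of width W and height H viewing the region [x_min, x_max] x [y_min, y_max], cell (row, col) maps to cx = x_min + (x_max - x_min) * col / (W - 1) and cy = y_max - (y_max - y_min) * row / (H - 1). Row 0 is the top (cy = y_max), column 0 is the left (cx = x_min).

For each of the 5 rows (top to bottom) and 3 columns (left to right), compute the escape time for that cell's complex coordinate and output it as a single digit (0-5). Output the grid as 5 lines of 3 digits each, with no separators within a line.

Answer: 455
555
555
555
355

Derivation:
(row=0, col=0): c = -1.3800 + 0.4700i → escape time 4
(row=0, col=1): c = -0.7900 + 0.4700i → escape time 5
(row=0, col=2): c = -0.2000 + 0.4700i → escape time 5
(row=1, col=0): c = -1.3800 + 0.1900i → escape time 5
(row=1, col=1): c = -0.7900 + 0.1900i → escape time 5
(row=1, col=2): c = -0.2000 + 0.1900i → escape time 5
(row=2, col=0): c = -1.3800 + -0.0900i → escape time 5
(row=2, col=1): c = -0.7900 + -0.0900i → escape time 5
(row=2, col=2): c = -0.2000 + -0.0900i → escape time 5
(row=3, col=0): c = -1.3800 + -0.3700i → escape time 5
(row=3, col=1): c = -0.7900 + -0.3700i → escape time 5
(row=3, col=2): c = -0.2000 + -0.3700i → escape time 5
(row=4, col=0): c = -1.3800 + -0.6500i → escape time 3
(row=4, col=1): c = -0.7900 + -0.6500i → escape time 5
(row=4, col=2): c = -0.2000 + -0.6500i → escape time 5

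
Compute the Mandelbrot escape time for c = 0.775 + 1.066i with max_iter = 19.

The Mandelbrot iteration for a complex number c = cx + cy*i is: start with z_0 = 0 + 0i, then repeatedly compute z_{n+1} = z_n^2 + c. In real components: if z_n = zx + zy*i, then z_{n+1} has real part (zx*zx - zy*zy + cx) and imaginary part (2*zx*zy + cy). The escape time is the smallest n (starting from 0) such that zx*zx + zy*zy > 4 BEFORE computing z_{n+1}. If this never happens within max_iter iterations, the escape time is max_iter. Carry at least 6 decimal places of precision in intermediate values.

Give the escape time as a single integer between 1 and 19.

z_0 = 0 + 0i, c = 0.7750 + 1.0660i
Iter 1: z = 0.7750 + 1.0660i, |z|^2 = 1.7370
Iter 2: z = 0.2393 + 2.7183i, |z|^2 = 7.4464
Escaped at iteration 2

Answer: 2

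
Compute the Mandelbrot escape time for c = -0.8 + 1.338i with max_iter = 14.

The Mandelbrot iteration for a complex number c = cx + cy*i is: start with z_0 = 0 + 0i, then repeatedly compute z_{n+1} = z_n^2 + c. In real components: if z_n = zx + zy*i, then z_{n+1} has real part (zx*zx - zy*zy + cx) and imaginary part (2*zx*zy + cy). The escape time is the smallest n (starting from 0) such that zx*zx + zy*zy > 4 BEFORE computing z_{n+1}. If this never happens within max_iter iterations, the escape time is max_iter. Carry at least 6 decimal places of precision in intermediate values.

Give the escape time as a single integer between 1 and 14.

Answer: 2

Derivation:
z_0 = 0 + 0i, c = -0.8000 + 1.3380i
Iter 1: z = -0.8000 + 1.3380i, |z|^2 = 2.4302
Iter 2: z = -1.9502 + -0.8028i, |z|^2 = 4.4479
Escaped at iteration 2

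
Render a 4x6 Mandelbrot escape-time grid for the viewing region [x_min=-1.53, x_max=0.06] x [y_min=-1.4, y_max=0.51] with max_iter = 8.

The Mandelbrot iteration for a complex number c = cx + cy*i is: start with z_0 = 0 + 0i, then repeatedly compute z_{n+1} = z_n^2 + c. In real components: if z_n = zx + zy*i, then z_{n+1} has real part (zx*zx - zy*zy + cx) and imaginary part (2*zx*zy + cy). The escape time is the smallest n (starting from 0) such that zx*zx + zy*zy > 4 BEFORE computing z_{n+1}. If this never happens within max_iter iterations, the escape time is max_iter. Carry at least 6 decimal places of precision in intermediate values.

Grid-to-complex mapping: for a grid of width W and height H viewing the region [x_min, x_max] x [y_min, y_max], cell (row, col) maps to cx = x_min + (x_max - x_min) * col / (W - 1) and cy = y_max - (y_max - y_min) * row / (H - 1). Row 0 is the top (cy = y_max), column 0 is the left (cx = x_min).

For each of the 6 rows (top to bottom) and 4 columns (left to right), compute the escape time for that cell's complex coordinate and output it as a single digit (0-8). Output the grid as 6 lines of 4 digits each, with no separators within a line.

Answer: 3588
6888
5888
3488
2344
1222

Derivation:
(row=0, col=0): c = -1.5300 + 0.5100i → escape time 3
(row=0, col=1): c = -1.0000 + 0.5100i → escape time 5
(row=0, col=2): c = -0.4700 + 0.5100i → escape time 8
(row=0, col=3): c = 0.0600 + 0.5100i → escape time 8
(row=1, col=0): c = -1.5300 + 0.1280i → escape time 6
(row=1, col=1): c = -1.0000 + 0.1280i → escape time 8
(row=1, col=2): c = -0.4700 + 0.1280i → escape time 8
(row=1, col=3): c = 0.0600 + 0.1280i → escape time 8
(row=2, col=0): c = -1.5300 + -0.2540i → escape time 5
(row=2, col=1): c = -1.0000 + -0.2540i → escape time 8
(row=2, col=2): c = -0.4700 + -0.2540i → escape time 8
(row=2, col=3): c = 0.0600 + -0.2540i → escape time 8
(row=3, col=0): c = -1.5300 + -0.6360i → escape time 3
(row=3, col=1): c = -1.0000 + -0.6360i → escape time 4
(row=3, col=2): c = -0.4700 + -0.6360i → escape time 8
(row=3, col=3): c = 0.0600 + -0.6360i → escape time 8
(row=4, col=0): c = -1.5300 + -1.0180i → escape time 2
(row=4, col=1): c = -1.0000 + -1.0180i → escape time 3
(row=4, col=2): c = -0.4700 + -1.0180i → escape time 4
(row=4, col=3): c = 0.0600 + -1.0180i → escape time 4
(row=5, col=0): c = -1.5300 + -1.4000i → escape time 1
(row=5, col=1): c = -1.0000 + -1.4000i → escape time 2
(row=5, col=2): c = -0.4700 + -1.4000i → escape time 2
(row=5, col=3): c = 0.0600 + -1.4000i → escape time 2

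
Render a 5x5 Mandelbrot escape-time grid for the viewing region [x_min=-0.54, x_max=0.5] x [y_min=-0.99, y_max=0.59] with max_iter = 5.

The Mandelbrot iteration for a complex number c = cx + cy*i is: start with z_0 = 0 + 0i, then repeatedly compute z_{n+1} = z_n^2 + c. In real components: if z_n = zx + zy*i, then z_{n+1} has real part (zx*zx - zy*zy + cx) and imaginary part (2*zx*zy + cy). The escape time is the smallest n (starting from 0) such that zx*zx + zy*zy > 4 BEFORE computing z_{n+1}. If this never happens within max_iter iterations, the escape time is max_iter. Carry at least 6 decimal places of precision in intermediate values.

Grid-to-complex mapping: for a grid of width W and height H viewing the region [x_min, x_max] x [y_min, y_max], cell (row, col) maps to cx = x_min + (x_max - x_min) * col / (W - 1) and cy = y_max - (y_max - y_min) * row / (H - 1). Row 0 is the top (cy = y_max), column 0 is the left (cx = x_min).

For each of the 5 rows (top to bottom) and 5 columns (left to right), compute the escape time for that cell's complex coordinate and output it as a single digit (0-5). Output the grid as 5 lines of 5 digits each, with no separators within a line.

(row=0, col=0): c = -0.5400 + 0.5900i → escape time 5
(row=0, col=1): c = -0.2800 + 0.5900i → escape time 5
(row=0, col=2): c = -0.0200 + 0.5900i → escape time 5
(row=0, col=3): c = 0.2400 + 0.5900i → escape time 5
(row=0, col=4): c = 0.5000 + 0.5900i → escape time 4
(row=1, col=0): c = -0.5400 + 0.1950i → escape time 5
(row=1, col=1): c = -0.2800 + 0.1950i → escape time 5
(row=1, col=2): c = -0.0200 + 0.1950i → escape time 5
(row=1, col=3): c = 0.2400 + 0.1950i → escape time 5
(row=1, col=4): c = 0.5000 + 0.1950i → escape time 5
(row=2, col=0): c = -0.5400 + -0.2000i → escape time 5
(row=2, col=1): c = -0.2800 + -0.2000i → escape time 5
(row=2, col=2): c = -0.0200 + -0.2000i → escape time 5
(row=2, col=3): c = 0.2400 + -0.2000i → escape time 5
(row=2, col=4): c = 0.5000 + -0.2000i → escape time 5
(row=3, col=0): c = -0.5400 + -0.5950i → escape time 5
(row=3, col=1): c = -0.2800 + -0.5950i → escape time 5
(row=3, col=2): c = -0.0200 + -0.5950i → escape time 5
(row=3, col=3): c = 0.2400 + -0.5950i → escape time 5
(row=3, col=4): c = 0.5000 + -0.5950i → escape time 4
(row=4, col=0): c = -0.5400 + -0.9900i → escape time 4
(row=4, col=1): c = -0.2800 + -0.9900i → escape time 5
(row=4, col=2): c = -0.0200 + -0.9900i → escape time 5
(row=4, col=3): c = 0.2400 + -0.9900i → escape time 4
(row=4, col=4): c = 0.5000 + -0.9900i → escape time 3

Answer: 55554
55555
55555
55554
45543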